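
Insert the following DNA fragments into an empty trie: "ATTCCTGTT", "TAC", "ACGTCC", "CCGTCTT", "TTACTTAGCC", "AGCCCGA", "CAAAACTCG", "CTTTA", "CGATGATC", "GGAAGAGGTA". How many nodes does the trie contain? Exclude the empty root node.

Trace insertions, counting only characters that open a new branch:
  "ATTCCTGTT" → 9 new (A, T, T, C, C, T, G, T, T)
  "TAC" → 3 new (T, A, C)
  "ACGTCC" → prefix "A" already present; 5 new (C, G, T, C, C)
  "CCGTCTT" → 7 new (C, C, G, T, C, T, T)
  "TTACTTAGCC" → prefix "T" already present; 9 new (T, A, C, T, T, A, G, C, C)
  "AGCCCGA" → prefix "A" already present; 6 new (G, C, C, C, G, A)
  "CAAAACTCG" → prefix "C" already present; 8 new (A, A, A, A, C, T, C, G)
  "CTTTA" → prefix "C" already present; 4 new (T, T, T, A)
  "CGATGATC" → prefix "C" already present; 7 new (G, A, T, G, A, T, C)
  "GGAAGAGGTA" → 10 new (G, G, A, A, G, A, G, G, T, A)
Total nodes = 9 + 3 + 5 + 7 + 9 + 6 + 8 + 4 + 7 + 10 = 68

68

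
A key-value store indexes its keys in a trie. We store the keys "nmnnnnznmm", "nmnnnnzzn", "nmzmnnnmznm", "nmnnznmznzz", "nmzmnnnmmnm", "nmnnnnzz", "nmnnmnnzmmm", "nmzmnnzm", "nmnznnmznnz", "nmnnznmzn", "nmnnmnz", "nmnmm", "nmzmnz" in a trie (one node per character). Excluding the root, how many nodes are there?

52

For each word, the new-node count is its length minus the longest prefix already in the trie:
  "nmnnnnznmm" → 10 new (n, m, n, n, n, n, z, n, m, m)
  "nmnnnnzzn" → prefix "nmnnnnz" already present; 2 new (z, n)
  "nmzmnnnmznm" → prefix "nm" already present; 9 new (z, m, n, n, n, m, z, n, m)
  "nmnnznmznzz" → prefix "nmnn" already present; 7 new (z, n, m, z, n, z, z)
  "nmzmnnnmmnm" → prefix "nmzmnnnm" already present; 3 new (m, n, m)
  "nmnnnnzz" → prefix "nmnnnnzz" already present; 0 new (none)
  "nmnnmnnzmmm" → prefix "nmnn" already present; 7 new (m, n, n, z, m, m, m)
  "nmzmnnzm" → prefix "nmzmnn" already present; 2 new (z, m)
  "nmnznnmznnz" → prefix "nmn" already present; 8 new (z, n, n, m, z, n, n, z)
  "nmnnznmzn" → prefix "nmnnznmzn" already present; 0 new (none)
  "nmnnmnz" → prefix "nmnnmn" already present; 1 new (z)
  "nmnmm" → prefix "nmn" already present; 2 new (m, m)
  "nmzmnz" → prefix "nmzmn" already present; 1 new (z)
Total nodes = 10 + 2 + 9 + 7 + 3 + 0 + 7 + 2 + 8 + 0 + 1 + 2 + 1 = 52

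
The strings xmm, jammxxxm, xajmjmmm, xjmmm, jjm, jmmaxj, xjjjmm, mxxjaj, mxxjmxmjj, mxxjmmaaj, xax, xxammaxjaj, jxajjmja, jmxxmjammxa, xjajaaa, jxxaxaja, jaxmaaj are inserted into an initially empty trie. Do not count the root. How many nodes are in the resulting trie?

Count nodes per top-level branch (shared prefixes stored once):
  'j'-branch (jammxxxm, jaxmaaj, jjm, jmmaxj, jmxxmjammxa, jxajjmja, jxxaxaja): 42 nodes
  'm'-branch (mxxjaj, mxxjmmaaj, mxxjmxmjj): 15 nodes
  'x'-branch (xajmjmmm, xax, xjajaaa, xjjjmm, xjmmm, xmm, xxammaxjaj): 33 nodes
Sum: 90

90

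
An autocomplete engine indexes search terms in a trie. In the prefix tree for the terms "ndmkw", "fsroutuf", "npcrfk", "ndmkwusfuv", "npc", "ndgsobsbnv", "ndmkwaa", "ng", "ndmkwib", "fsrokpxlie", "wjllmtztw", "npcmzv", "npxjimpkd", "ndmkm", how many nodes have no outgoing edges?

A leaf is a node with no children — equivalently, the end of a word that is not a proper prefix of any other stored word.
Those words: "fsrokpxlie", "fsroutuf", "ndgsobsbnv", "ndmkm", "ndmkwaa", "ndmkwib", "ndmkwusfuv", "ng", "npcmzv", "npcrfk", "npxjimpkd", "wjllmtztw"
Leaf count: 12

12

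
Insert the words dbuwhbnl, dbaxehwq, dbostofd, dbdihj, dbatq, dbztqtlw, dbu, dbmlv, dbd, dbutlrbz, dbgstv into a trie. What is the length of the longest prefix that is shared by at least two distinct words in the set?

3

Equivalently: take the maximum, over all pairs, of their longest common prefix length.
e.g. "dbatq" and "dbaxehwq" share the prefix "dba" of length 3; no pair shares a longer one.
Longest shared-prefix length: 3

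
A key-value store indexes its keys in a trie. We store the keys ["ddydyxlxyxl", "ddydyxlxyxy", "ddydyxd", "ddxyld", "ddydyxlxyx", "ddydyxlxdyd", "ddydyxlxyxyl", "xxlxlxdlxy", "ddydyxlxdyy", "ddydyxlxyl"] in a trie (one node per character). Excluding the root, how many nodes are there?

Insert word by word; a character creates a node only if that edge doesn't already exist:
  "ddydyxlxyxl" → 11 new (d, d, y, d, y, x, l, x, y, x, l)
  "ddydyxlxyxy" → prefix "ddydyxlxyx" already present; 1 new (y)
  "ddydyxd" → prefix "ddydyx" already present; 1 new (d)
  "ddxyld" → prefix "dd" already present; 4 new (x, y, l, d)
  "ddydyxlxyx" → prefix "ddydyxlxyx" already present; 0 new (none)
  "ddydyxlxdyd" → prefix "ddydyxlx" already present; 3 new (d, y, d)
  "ddydyxlxyxyl" → prefix "ddydyxlxyxy" already present; 1 new (l)
  "xxlxlxdlxy" → 10 new (x, x, l, x, l, x, d, l, x, y)
  "ddydyxlxdyy" → prefix "ddydyxlxdy" already present; 1 new (y)
  "ddydyxlxyl" → prefix "ddydyxlxy" already present; 1 new (l)
Total nodes = 11 + 1 + 1 + 4 + 0 + 3 + 1 + 10 + 1 + 1 = 33

33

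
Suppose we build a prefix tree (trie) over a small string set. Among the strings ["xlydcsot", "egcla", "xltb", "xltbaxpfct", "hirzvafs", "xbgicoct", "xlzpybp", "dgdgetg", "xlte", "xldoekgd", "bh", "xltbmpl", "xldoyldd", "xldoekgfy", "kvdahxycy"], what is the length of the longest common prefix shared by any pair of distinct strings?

Equivalently: take the maximum, over all pairs, of their longest common prefix length.
"xldoekgd" and "xldoekgfy" agree on "xldoekg" (7 characters) before diverging; nothing deeper is shared.
Longest shared-prefix length: 7

7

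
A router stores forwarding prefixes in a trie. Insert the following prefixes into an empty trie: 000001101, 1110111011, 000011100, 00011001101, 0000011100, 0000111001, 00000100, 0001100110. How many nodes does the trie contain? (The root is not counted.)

Count nodes per top-level branch (shared prefixes stored once):
  '0'-branch (00000100, 000001101, 0000011100, 000011100, 0000111001, 0001100110, 00011001101): 28 nodes
  '1'-branch (1110111011): 10 nodes
Sum: 38

38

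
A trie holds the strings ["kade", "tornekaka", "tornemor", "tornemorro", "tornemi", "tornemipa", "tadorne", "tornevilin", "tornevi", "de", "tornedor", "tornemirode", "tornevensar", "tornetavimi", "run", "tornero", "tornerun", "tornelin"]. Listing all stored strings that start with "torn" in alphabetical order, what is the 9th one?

DFS of the "torn" subtree visits, in order: "tornedor", "tornekaka", "tornelin", "tornemi", "tornemipa", "tornemirode", "tornemor", "tornemorro", "tornero", "tornerun", "tornetavimi", "tornevensar", "tornevi", "tornevilin"
The 9th is tornero.

tornero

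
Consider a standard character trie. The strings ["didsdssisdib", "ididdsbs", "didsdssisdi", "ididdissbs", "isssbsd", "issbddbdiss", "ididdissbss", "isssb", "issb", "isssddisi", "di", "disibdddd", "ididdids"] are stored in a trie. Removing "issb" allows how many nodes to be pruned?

A node on "issb"'s path can go only if nothing else ends at it or branches off below it.
Every node on "issb" is still needed (e.g. by "issbddbdiss"), so nothing is freed.
Nodes removed: 0

0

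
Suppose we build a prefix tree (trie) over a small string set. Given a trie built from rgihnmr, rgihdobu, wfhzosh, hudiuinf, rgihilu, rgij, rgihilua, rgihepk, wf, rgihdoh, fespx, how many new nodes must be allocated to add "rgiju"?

"rgij" is already a path in the trie; the remaining "u" must be added.
New nodes needed: |"rgiju"| − 4 = 5 − 4 = 1.

1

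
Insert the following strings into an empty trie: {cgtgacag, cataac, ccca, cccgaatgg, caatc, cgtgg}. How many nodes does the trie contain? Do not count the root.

Trace insertions, counting only characters that open a new branch:
  "cgtgacag" → 8 new (c, g, t, g, a, c, a, g)
  "cataac" → prefix "c" already present; 5 new (a, t, a, a, c)
  "ccca" → prefix "c" already present; 3 new (c, c, a)
  "cccgaatgg" → prefix "ccc" already present; 6 new (g, a, a, t, g, g)
  "caatc" → prefix "ca" already present; 3 new (a, t, c)
  "cgtgg" → prefix "cgtg" already present; 1 new (g)
Total nodes = 8 + 5 + 3 + 6 + 3 + 1 = 26

26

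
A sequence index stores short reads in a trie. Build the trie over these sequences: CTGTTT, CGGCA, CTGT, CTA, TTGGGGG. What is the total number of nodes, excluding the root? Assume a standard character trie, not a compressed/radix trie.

18

Insert word by word; a character creates a node only if that edge doesn't already exist:
  "CTGTTT" → 6 new (C, T, G, T, T, T)
  "CGGCA" → prefix "C" already present; 4 new (G, G, C, A)
  "CTGT" → prefix "CTGT" already present; 0 new (none)
  "CTA" → prefix "CT" already present; 1 new (A)
  "TTGGGGG" → 7 new (T, T, G, G, G, G, G)
Total nodes = 6 + 4 + 0 + 1 + 7 = 18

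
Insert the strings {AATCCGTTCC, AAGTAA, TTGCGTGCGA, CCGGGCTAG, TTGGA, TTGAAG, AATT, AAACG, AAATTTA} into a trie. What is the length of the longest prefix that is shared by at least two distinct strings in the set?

3

The deepest shared node is where two words last agree before diverging.
"AAACG" and "AAATTTA" agree on "AAA" (3 characters) before diverging; nothing deeper is shared.
Longest shared-prefix length: 3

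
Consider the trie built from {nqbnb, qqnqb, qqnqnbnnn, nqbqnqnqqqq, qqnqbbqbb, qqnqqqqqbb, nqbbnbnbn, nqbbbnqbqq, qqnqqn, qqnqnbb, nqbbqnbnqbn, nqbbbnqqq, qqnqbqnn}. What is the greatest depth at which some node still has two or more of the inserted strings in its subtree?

7

The deepest shared node is where two words last agree before diverging.
e.g. "nqbbbnqbqq" and "nqbbbnqqq" share the prefix "nqbbbnq" of length 7; no pair shares a longer one.
Longest shared-prefix length: 7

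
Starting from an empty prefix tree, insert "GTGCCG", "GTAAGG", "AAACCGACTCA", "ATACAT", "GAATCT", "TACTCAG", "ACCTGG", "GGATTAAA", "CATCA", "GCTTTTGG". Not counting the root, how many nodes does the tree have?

For each word, the new-node count is its length minus the longest prefix already in the trie:
  "GTGCCG" → 6 new (G, T, G, C, C, G)
  "GTAAGG" → prefix "GT" already present; 4 new (A, A, G, G)
  "AAACCGACTCA" → 11 new (A, A, A, C, C, G, A, C, T, C, A)
  "ATACAT" → prefix "A" already present; 5 new (T, A, C, A, T)
  "GAATCT" → prefix "G" already present; 5 new (A, A, T, C, T)
  "TACTCAG" → 7 new (T, A, C, T, C, A, G)
  "ACCTGG" → prefix "A" already present; 5 new (C, C, T, G, G)
  "GGATTAAA" → prefix "G" already present; 7 new (G, A, T, T, A, A, A)
  "CATCA" → 5 new (C, A, T, C, A)
  "GCTTTTGG" → prefix "G" already present; 7 new (C, T, T, T, T, G, G)
Total nodes = 6 + 4 + 11 + 5 + 5 + 7 + 5 + 7 + 5 + 7 = 62

62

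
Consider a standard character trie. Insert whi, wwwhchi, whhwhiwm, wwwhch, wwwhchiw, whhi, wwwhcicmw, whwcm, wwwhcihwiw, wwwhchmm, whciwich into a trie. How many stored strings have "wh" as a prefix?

Walk to "wh"; the words in its subtree are exactly those with that prefix.
Matches: "whciwich", "whhi", "whhwhiwm", "whi", "whwcm"
Count: 5

5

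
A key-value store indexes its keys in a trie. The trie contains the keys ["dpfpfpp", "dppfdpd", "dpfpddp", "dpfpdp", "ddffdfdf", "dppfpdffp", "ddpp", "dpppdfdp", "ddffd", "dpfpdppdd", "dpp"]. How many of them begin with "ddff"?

2

Walk to "ddff"; the words in its subtree are exactly those with that prefix.
Words under "ddff": ddffd, ddffdfdf
Count: 2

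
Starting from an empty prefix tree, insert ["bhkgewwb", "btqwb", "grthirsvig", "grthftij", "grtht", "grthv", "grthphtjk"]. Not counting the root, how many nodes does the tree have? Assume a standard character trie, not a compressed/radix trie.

Insert word by word; a character creates a node only if that edge doesn't already exist:
  "bhkgewwb" → 8 new (b, h, k, g, e, w, w, b)
  "btqwb" → prefix "b" already present; 4 new (t, q, w, b)
  "grthirsvig" → 10 new (g, r, t, h, i, r, s, v, i, g)
  "grthftij" → prefix "grth" already present; 4 new (f, t, i, j)
  "grtht" → prefix "grth" already present; 1 new (t)
  "grthv" → prefix "grth" already present; 1 new (v)
  "grthphtjk" → prefix "grth" already present; 5 new (p, h, t, j, k)
Total nodes = 8 + 4 + 10 + 4 + 1 + 1 + 5 = 33

33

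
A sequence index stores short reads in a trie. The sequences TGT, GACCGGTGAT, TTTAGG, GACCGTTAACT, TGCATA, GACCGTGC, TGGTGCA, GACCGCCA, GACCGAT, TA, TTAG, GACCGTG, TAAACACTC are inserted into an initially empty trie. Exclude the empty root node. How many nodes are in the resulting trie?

50

Insert word by word; a character creates a node only if that edge doesn't already exist:
  "TGT" → 3 new (T, G, T)
  "GACCGGTGAT" → 10 new (G, A, C, C, G, G, T, G, A, T)
  "TTTAGG" → prefix "T" already present; 5 new (T, T, A, G, G)
  "GACCGTTAACT" → prefix "GACCG" already present; 6 new (T, T, A, A, C, T)
  "TGCATA" → prefix "TG" already present; 4 new (C, A, T, A)
  "GACCGTGC" → prefix "GACCGT" already present; 2 new (G, C)
  "TGGTGCA" → prefix "TG" already present; 5 new (G, T, G, C, A)
  "GACCGCCA" → prefix "GACCG" already present; 3 new (C, C, A)
  "GACCGAT" → prefix "GACCG" already present; 2 new (A, T)
  "TA" → prefix "T" already present; 1 new (A)
  "TTAG" → prefix "TT" already present; 2 new (A, G)
  "GACCGTG" → prefix "GACCGTG" already present; 0 new (none)
  "TAAACACTC" → prefix "TA" already present; 7 new (A, A, C, A, C, T, C)
Total nodes = 3 + 10 + 5 + 6 + 4 + 2 + 5 + 3 + 2 + 1 + 2 + 0 + 7 = 50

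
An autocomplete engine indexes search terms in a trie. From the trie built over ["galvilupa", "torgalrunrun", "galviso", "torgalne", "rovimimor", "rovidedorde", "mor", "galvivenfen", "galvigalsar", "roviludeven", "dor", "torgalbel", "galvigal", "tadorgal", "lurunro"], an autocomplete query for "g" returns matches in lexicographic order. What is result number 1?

galvigal

Filter for "g…" and sort: "galvigal", "galvigalsar", "galvilupa", "galviso", "galvivenfen"
The 1st is galvigal.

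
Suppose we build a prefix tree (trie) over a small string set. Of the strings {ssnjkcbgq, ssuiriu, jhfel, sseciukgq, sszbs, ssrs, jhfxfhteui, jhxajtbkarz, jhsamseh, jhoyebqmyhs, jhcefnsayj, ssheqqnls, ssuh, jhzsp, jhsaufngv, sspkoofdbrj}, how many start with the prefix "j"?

Filter for entries beginning with "j":
Words under "j": jhcefnsayj, jhfel, jhfxfhteui, jhoyebqmyhs, jhsamseh, jhsaufngv, jhxajtbkarz, jhzsp
Count: 8

8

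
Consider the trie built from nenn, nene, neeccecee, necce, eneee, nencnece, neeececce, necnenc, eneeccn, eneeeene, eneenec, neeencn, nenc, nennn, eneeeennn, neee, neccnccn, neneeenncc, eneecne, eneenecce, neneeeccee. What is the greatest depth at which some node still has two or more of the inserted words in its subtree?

7

Look for the deepest trie node that still has at least two words in its subtree.
"eneeeene" and "eneeeennn" agree on "eneeeen" (7 characters) before diverging; nothing deeper is shared.
Longest shared-prefix length: 7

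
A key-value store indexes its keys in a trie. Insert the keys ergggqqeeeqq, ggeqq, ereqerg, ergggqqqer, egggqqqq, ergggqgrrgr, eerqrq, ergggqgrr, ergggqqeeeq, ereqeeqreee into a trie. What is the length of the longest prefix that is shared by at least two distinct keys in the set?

11

Equivalently: take the maximum, over all pairs, of their longest common prefix length.
e.g. "ergggqqeeeq" and "ergggqqeeeqq" share the prefix "ergggqqeeeq" of length 11; no pair shares a longer one.
Longest shared-prefix length: 11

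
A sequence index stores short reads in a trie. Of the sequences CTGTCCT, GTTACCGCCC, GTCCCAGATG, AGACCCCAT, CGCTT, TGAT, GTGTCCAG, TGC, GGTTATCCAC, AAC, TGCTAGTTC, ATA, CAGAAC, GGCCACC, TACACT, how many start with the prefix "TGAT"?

1

Filter for entries beginning with "TGAT":
Matches: "TGAT"
Count: 1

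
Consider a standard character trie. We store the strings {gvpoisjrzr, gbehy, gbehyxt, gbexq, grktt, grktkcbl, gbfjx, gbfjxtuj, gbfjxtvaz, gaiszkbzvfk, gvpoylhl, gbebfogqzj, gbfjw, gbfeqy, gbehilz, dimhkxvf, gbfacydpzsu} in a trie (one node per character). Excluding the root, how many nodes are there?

79

Insert word by word; a character creates a node only if that edge doesn't already exist:
  "gvpoisjrzr" → 10 new (g, v, p, o, i, s, j, r, z, r)
  "gbehy" → prefix "g" already present; 4 new (b, e, h, y)
  "gbehyxt" → prefix "gbehy" already present; 2 new (x, t)
  "gbexq" → prefix "gbe" already present; 2 new (x, q)
  "grktt" → prefix "g" already present; 4 new (r, k, t, t)
  "grktkcbl" → prefix "grkt" already present; 4 new (k, c, b, l)
  "gbfjx" → prefix "gb" already present; 3 new (f, j, x)
  "gbfjxtuj" → prefix "gbfjx" already present; 3 new (t, u, j)
  "gbfjxtvaz" → prefix "gbfjxt" already present; 3 new (v, a, z)
  "gaiszkbzvfk" → prefix "g" already present; 10 new (a, i, s, z, k, b, z, v, f, k)
  "gvpoylhl" → prefix "gvpo" already present; 4 new (y, l, h, l)
  "gbebfogqzj" → prefix "gbe" already present; 7 new (b, f, o, g, q, z, j)
  "gbfjw" → prefix "gbfj" already present; 1 new (w)
  "gbfeqy" → prefix "gbf" already present; 3 new (e, q, y)
  "gbehilz" → prefix "gbeh" already present; 3 new (i, l, z)
  "dimhkxvf" → 8 new (d, i, m, h, k, x, v, f)
  "gbfacydpzsu" → prefix "gbf" already present; 8 new (a, c, y, d, p, z, s, u)
Total nodes = 10 + 4 + 2 + 2 + 4 + 4 + 3 + 3 + 3 + 10 + 4 + 7 + 1 + 3 + 3 + 8 + 8 = 79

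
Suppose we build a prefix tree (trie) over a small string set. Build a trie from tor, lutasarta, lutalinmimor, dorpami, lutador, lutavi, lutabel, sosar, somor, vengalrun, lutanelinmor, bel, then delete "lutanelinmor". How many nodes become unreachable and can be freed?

A node on "lutanelinmor"'s path can go only if nothing else ends at it or branches off below it.
The suffix "nelinmor" (8 nodes) is used only by "lutanelinmor"; the node for "luta" still has the child "s", so pruning stops there.
Nodes removed: 8

8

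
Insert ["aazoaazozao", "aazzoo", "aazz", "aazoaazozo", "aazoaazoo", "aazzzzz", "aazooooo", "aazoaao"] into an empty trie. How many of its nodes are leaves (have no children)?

7

A leaf is a node with no children — equivalently, the end of a word that is not a proper prefix of any other stored word.
Those words: "aazoaao", "aazoaazoo", "aazoaazozao", "aazoaazozo", "aazooooo", "aazzoo", "aazzzzz"
Leaf count: 7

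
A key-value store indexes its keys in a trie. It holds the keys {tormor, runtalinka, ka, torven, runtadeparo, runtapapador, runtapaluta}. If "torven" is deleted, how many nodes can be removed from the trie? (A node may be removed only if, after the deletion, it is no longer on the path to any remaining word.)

A node on "torven"'s path can go only if nothing else ends at it or branches off below it.
The suffix "ven" (3 nodes) is used only by "torven"; the node for "tor" still has the child "m", so pruning stops there.
Nodes removed: 3

3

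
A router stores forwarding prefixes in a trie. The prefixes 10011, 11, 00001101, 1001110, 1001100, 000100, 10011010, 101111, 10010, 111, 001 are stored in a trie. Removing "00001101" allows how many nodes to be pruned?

5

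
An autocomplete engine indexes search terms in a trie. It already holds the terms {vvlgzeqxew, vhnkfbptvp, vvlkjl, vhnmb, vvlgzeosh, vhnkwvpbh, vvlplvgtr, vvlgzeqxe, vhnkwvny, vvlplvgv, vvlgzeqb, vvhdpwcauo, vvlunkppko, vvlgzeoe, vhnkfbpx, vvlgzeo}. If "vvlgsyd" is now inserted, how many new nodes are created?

3

"vvlg" is already a path in the trie; the remaining "syd" must be added.
So 7 − 4 = 3 new nodes.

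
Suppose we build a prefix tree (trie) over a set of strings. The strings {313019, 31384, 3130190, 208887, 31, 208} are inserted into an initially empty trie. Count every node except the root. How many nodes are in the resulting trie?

15

Trie structure (* marks end of a word):
(root)
├─ 2
│  └─ 0
│     └─ 8 *
│        └─ 8
│           └─ 8
│              └─ 7 *
└─ 3
   └─ 1 *
      └─ 3
         ├─ 0
         │  └─ 1
         │     └─ 9 *
         │        └─ 0 *
         └─ 8
            └─ 4 *
Counting every labelled node above: 15.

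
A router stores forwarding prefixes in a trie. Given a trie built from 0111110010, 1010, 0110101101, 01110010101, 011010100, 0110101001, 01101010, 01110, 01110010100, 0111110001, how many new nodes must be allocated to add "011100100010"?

The longest prefix of "011100100010" already in the trie is "01110010" (length 8).
So 12 − 8 = 4 new nodes.

4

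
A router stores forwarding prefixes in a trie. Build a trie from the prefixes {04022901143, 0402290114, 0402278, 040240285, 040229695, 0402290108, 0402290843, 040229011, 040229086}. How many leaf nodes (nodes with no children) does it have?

A leaf is a node with no children — equivalently, the end of a word that is not a proper prefix of any other stored word.
Those words: "0402278", "0402290108", "04022901143", "0402290843", "040229086", "040229695", "040240285"
Leaf count: 7

7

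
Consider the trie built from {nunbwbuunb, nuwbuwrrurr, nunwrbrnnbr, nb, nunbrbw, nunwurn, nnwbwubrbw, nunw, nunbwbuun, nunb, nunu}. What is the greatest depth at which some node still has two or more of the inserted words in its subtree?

9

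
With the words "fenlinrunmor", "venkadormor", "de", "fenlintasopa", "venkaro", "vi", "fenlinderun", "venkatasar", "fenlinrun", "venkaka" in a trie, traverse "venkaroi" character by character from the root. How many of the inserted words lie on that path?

Check each prefix of "venkaroi" against the stored set — each match is an end-marker on the path.
Prefixes of the query that are stored words: "venkaro"
Count: 1

1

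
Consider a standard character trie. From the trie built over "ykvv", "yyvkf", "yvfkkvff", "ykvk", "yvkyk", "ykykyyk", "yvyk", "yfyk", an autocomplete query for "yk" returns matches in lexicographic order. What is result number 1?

Filter for "yk…" and sort: "ykvk", "ykvv", "ykykyyk"
Position 1: ykvk

ykvk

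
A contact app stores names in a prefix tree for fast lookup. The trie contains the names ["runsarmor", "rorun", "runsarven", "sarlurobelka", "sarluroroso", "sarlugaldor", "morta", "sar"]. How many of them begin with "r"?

3

Traverse to the node for "r", then collect every word in that subtree.
Words under "r": rorun, runsarmor, runsarven
Count: 3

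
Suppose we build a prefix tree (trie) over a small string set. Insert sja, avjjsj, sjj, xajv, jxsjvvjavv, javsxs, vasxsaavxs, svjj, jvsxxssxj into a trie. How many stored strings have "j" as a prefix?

Walk to "j"; the words in its subtree are exactly those with that prefix.
Matches: "javsxs", "jvsxxssxj", "jxsjvvjavv"
Count: 3

3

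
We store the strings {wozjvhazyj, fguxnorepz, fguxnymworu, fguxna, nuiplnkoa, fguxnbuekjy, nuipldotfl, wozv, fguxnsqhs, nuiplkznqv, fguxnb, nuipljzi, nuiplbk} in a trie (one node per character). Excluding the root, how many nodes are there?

62

Count nodes per top-level branch (shared prefixes stored once):
  'f'-branch (fguxna, fguxnb, fguxnbuekjy, fguxnorepz, fguxnsqhs, fguxnymworu): 27 nodes
  'n'-branch (nuiplbk, nuipldotfl, nuipljzi, nuiplkznqv, nuiplnkoa): 24 nodes
  'w'-branch (wozjvhazyj, wozv): 11 nodes
Sum: 62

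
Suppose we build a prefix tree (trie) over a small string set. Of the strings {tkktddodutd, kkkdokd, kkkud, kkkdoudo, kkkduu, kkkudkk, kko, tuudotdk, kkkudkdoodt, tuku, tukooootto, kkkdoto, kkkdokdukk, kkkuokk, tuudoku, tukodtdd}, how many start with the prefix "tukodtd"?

Traverse to the node for "tukodtd", then collect every word in that subtree.
Matches: "tukodtdd"
Count: 1

1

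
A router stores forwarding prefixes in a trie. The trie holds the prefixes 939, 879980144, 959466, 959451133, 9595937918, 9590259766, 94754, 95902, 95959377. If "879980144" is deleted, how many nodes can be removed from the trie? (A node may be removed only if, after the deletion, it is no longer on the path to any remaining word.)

9

After clearing the end-marker at "879980144", prune upward until reaching a node still needed by another word.
No other word shares any prefix with "879980144", so all 9 of its nodes go.
Nodes removed: 9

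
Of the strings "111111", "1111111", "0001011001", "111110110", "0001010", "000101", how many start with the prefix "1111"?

Filter for entries beginning with "1111":
Words under "1111": 111110110, 111111, 1111111
Count: 3

3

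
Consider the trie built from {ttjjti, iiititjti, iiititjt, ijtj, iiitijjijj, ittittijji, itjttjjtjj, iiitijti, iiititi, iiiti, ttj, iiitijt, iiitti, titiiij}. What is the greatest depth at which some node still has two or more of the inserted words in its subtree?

Look for the deepest trie node that still has at least two words in its subtree.
e.g. "iiititjt" and "iiititjti" share the prefix "iiititjt" of length 8; no pair shares a longer one.
Longest shared-prefix length: 8

8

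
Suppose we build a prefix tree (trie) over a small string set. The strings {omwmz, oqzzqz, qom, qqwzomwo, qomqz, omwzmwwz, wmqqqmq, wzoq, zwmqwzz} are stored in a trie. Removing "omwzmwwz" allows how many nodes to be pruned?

A node on "omwzmwwz"'s path can go only if nothing else ends at it or branches off below it.
The suffix "zmwwz" (5 nodes) is used only by "omwzmwwz"; the node for "omw" still has the child "m", so pruning stops there.
Nodes removed: 5

5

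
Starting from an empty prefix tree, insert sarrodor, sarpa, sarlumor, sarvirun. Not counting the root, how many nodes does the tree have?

20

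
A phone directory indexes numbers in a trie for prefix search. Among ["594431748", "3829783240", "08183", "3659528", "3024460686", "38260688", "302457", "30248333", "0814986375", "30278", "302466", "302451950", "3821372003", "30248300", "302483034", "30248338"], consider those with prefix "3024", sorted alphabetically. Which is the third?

302457

Words with prefix "3024", in lexicographic order: "3024460686", "302451950", "302457", "302466", "30248300", "302483034", "30248333", "30248338"
Position 3: 302457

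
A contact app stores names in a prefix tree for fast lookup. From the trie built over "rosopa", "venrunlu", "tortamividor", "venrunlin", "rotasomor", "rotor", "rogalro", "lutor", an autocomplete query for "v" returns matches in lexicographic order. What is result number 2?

DFS of the "v" subtree visits, in order: "venrunlin", "venrunlu"
The 2nd is venrunlu.

venrunlu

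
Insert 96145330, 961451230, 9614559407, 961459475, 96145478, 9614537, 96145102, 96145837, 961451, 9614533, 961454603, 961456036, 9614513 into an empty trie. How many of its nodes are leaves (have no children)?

A leaf is a node with no children — equivalently, the end of a word that is not a proper prefix of any other stored word.
Those words: "96145102", "961451230", "9614513", "96145330", "9614537", "961454603", "96145478", "9614559407", "961456036", "96145837", "961459475"
Leaf count: 11

11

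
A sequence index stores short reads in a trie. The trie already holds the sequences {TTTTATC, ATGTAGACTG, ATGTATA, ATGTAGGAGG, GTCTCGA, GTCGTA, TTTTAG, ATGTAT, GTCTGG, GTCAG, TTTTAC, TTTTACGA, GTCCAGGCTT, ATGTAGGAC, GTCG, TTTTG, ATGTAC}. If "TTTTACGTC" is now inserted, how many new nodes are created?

Walking "TTTTACGTC" from the root, the first 7 characters ("TTTTACG") follow existing edges; "T" is the first miss.
So 9 − 7 = 2 new nodes.

2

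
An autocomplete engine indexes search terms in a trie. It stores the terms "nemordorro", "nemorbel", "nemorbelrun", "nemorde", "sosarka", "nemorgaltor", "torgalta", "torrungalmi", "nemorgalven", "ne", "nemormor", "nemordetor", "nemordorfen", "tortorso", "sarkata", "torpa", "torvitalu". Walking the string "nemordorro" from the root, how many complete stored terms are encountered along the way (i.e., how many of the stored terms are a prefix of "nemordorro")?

Walk "nemordorro" from the root; an end-of-word marker is hit whenever a stored word is a prefix of "nemordorro".
Prefixes of the query that are stored words: "ne", "nemordorro"
Count: 2

2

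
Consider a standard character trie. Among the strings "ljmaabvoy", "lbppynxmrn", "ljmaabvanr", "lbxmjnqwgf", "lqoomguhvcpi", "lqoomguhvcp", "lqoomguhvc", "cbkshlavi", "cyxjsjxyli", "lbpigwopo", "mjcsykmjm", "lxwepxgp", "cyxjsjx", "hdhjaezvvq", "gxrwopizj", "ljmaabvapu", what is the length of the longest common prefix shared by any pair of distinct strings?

11

Equivalently: take the maximum, over all pairs, of their longest common prefix length.
"lqoomguhvcp" and "lqoomguhvcpi" agree on "lqoomguhvcp" (11 characters) before diverging; nothing deeper is shared.
Longest shared-prefix length: 11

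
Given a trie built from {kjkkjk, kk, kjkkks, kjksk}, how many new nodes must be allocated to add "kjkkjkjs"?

2

Walking "kjkkjkjs" from the root, the first 6 characters ("kjkkjk") follow existing edges; "j" is the first miss.
Each of the 2 remaining characters creates one node.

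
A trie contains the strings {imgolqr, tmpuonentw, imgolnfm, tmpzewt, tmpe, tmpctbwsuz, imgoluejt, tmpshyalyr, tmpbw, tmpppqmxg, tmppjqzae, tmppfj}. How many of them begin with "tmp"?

9

Filter for entries beginning with "tmp":
Words under "tmp": tmpbw, tmpctbwsuz, tmpe, tmppfj, tmppjqzae, tmpppqmxg, tmpshyalyr, tmpuonentw, tmpzewt
Count: 9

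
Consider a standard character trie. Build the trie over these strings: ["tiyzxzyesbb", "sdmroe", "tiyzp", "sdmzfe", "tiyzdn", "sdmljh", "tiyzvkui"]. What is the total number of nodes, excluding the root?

30

Trie structure (* marks end of a word):
(root)
├─ s
│  └─ d
│     └─ m
│        ├─ l
│        │  └─ j
│        │     └─ h *
│        ├─ r
│        │  └─ o
│        │     └─ e *
│        └─ z
│           └─ f
│              └─ e *
└─ t
   └─ i
      └─ y
         └─ z
            ├─ d
            │  └─ n *
            ├─ p *
            ├─ v
            │  └─ k
            │     └─ u
            │        └─ i *
            └─ x
               └─ z
                  └─ y
                     └─ e
                        └─ s
                           └─ b
                              └─ b *
Counting every labelled node above: 30.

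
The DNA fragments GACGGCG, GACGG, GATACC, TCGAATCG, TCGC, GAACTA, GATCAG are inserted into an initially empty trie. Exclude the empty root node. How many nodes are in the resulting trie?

27

Insert word by word; a character creates a node only if that edge doesn't already exist:
  "GACGGCG" → 7 new (G, A, C, G, G, C, G)
  "GACGG" → prefix "GACGG" already present; 0 new (none)
  "GATACC" → prefix "GA" already present; 4 new (T, A, C, C)
  "TCGAATCG" → 8 new (T, C, G, A, A, T, C, G)
  "TCGC" → prefix "TCG" already present; 1 new (C)
  "GAACTA" → prefix "GA" already present; 4 new (A, C, T, A)
  "GATCAG" → prefix "GAT" already present; 3 new (C, A, G)
Total nodes = 7 + 0 + 4 + 8 + 1 + 4 + 3 = 27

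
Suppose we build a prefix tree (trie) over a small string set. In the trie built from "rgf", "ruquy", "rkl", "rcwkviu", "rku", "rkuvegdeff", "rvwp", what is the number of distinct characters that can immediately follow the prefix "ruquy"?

0

The children of the "ruquy" node are the distinct next characters among strings starting with "ruquy".
No stored string extends past "ruquy".
That node has 0 child edges.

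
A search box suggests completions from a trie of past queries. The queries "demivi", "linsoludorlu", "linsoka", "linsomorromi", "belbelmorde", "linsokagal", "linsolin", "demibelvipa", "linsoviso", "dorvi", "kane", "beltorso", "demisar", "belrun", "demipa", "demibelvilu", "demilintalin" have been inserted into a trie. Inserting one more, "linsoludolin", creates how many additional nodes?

Walking "linsoludolin" from the root, the first 9 characters ("linsoludo") follow existing edges; "l" is the first miss.
So 12 − 9 = 3 new nodes.

3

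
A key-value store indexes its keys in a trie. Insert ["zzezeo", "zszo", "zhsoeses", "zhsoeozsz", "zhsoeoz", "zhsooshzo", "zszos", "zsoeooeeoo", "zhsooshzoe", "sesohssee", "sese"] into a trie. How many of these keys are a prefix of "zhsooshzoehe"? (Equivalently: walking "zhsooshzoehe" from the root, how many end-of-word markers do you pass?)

Check each prefix of "zhsooshzoehe" against the stored set — each match is an end-marker on the path.
Prefixes of the query that are stored words: "zhsooshzo", "zhsooshzoe"
Count: 2

2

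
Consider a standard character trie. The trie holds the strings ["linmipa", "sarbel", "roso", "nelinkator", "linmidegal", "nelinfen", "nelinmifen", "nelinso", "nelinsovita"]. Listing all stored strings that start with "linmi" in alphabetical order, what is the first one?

Filter for "linmi…" and sort: "linmidegal", "linmipa"
The 1st is linmidegal.

linmidegal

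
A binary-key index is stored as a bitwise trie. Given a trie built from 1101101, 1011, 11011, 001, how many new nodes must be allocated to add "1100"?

1

"110" is already a path in the trie; the remaining "0" must be added.
Each of the 1 remaining characters creates one node.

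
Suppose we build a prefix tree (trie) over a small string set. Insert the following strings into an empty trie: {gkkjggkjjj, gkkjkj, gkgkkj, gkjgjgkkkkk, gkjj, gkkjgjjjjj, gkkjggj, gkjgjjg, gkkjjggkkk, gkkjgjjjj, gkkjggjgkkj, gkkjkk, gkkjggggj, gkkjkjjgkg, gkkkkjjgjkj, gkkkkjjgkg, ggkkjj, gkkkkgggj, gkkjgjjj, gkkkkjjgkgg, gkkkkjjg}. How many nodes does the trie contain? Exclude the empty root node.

72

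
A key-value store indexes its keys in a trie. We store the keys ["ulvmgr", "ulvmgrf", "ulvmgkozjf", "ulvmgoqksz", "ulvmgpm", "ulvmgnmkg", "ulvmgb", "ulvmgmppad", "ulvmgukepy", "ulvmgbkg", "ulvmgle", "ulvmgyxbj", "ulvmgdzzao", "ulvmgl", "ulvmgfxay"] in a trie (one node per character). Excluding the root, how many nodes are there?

Trace insertions, counting only characters that open a new branch:
  "ulvmgr" → 6 new (u, l, v, m, g, r)
  "ulvmgrf" → prefix "ulvmgr" already present; 1 new (f)
  "ulvmgkozjf" → prefix "ulvmg" already present; 5 new (k, o, z, j, f)
  "ulvmgoqksz" → prefix "ulvmg" already present; 5 new (o, q, k, s, z)
  "ulvmgpm" → prefix "ulvmg" already present; 2 new (p, m)
  "ulvmgnmkg" → prefix "ulvmg" already present; 4 new (n, m, k, g)
  "ulvmgb" → prefix "ulvmg" already present; 1 new (b)
  "ulvmgmppad" → prefix "ulvmg" already present; 5 new (m, p, p, a, d)
  "ulvmgukepy" → prefix "ulvmg" already present; 5 new (u, k, e, p, y)
  "ulvmgbkg" → prefix "ulvmgb" already present; 2 new (k, g)
  "ulvmgle" → prefix "ulvmg" already present; 2 new (l, e)
  "ulvmgyxbj" → prefix "ulvmg" already present; 4 new (y, x, b, j)
  "ulvmgdzzao" → prefix "ulvmg" already present; 5 new (d, z, z, a, o)
  "ulvmgl" → prefix "ulvmgl" already present; 0 new (none)
  "ulvmgfxay" → prefix "ulvmg" already present; 4 new (f, x, a, y)
Total nodes = 6 + 1 + 5 + 5 + 2 + 4 + 1 + 5 + 5 + 2 + 2 + 4 + 5 + 0 + 4 = 51

51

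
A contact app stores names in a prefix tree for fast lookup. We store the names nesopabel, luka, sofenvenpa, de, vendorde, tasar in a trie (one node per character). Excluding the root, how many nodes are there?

38

Insert word by word; a character creates a node only if that edge doesn't already exist:
  "nesopabel" → 9 new (n, e, s, o, p, a, b, e, l)
  "luka" → 4 new (l, u, k, a)
  "sofenvenpa" → 10 new (s, o, f, e, n, v, e, n, p, a)
  "de" → 2 new (d, e)
  "vendorde" → 8 new (v, e, n, d, o, r, d, e)
  "tasar" → 5 new (t, a, s, a, r)
Total nodes = 9 + 4 + 10 + 2 + 8 + 5 = 38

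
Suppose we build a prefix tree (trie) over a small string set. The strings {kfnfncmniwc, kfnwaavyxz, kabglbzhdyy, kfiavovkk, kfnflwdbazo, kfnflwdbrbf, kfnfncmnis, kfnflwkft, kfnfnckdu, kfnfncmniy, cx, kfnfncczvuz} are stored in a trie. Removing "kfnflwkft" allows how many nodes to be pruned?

A node on "kfnflwkft"'s path can go only if nothing else ends at it or branches off below it.
The suffix "kft" (3 nodes) is used only by "kfnflwkft"; the node for "kfnflw" still has the child "d", so pruning stops there.
Nodes removed: 3

3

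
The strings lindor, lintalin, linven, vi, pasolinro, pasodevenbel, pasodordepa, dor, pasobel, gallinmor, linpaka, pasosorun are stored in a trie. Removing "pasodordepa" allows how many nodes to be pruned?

6

After clearing the end-marker at "pasodordepa", prune upward until reaching a node still needed by another word.
The suffix "ordepa" (6 nodes) is used only by "pasodordepa"; the node for "pasod" still has the child "e", so pruning stops there.
Nodes removed: 6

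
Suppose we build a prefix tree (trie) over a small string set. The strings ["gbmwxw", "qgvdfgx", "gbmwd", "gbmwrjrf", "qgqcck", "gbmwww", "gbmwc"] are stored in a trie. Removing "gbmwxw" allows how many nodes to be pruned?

2

A node on "gbmwxw"'s path can go only if nothing else ends at it or branches off below it.
The suffix "xw" (2 nodes) is used only by "gbmwxw"; the node for "gbmw" still has the child "d", so pruning stops there.
Nodes removed: 2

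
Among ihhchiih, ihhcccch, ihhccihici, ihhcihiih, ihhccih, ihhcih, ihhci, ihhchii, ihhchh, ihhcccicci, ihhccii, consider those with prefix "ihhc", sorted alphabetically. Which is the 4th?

ihhccihici

DFS of the "ihhc" subtree visits, in order: "ihhcccch", "ihhcccicci", "ihhccih", "ihhccihici", "ihhccii", "ihhchh", "ihhchii", "ihhchiih", "ihhci", "ihhcih", "ihhcihiih"
The 4th is ihhccihici.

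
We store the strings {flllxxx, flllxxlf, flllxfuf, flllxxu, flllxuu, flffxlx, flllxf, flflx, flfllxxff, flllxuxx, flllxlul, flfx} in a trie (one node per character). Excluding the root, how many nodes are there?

Trie structure (* marks end of a word):
(root)
└─ f
   └─ l
      ├─ f
      │  ├─ f
      │  │  └─ x
      │  │     └─ l
      │  │        └─ x *
      │  ├─ l
      │  │  ├─ l
      │  │  │  └─ x
      │  │  │     └─ x
      │  │  │        └─ f
      │  │  │           └─ f *
      │  │  └─ x *
      │  └─ x *
      └─ l
         └─ l
            └─ x
               ├─ f *
               │  └─ u
               │     └─ f *
               ├─ l
               │  └─ u
               │     └─ l *
               ├─ u
               │  ├─ u *
               │  └─ x
               │     └─ x *
               └─ x
                  ├─ l
                  │  └─ f *
                  ├─ u *
                  └─ x *
Counting every labelled node above: 33.

33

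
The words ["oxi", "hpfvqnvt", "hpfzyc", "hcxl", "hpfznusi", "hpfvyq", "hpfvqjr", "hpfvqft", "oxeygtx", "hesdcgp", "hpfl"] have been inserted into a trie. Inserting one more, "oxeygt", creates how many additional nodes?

0

"oxeygt" is already a full path in the trie; only an end-marker is added.
No new nodes are needed: 0.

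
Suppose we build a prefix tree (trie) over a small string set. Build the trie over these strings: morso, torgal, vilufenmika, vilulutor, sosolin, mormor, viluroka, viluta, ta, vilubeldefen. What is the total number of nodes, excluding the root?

52

Count nodes per top-level branch (shared prefixes stored once):
  'm'-branch (mormor, morso): 8 nodes
  's'-branch (sosolin): 7 nodes
  't'-branch (ta, torgal): 7 nodes
  'v'-branch (vilubeldefen, vilufenmika, vilulutor, viluroka, viluta): 30 nodes
Sum: 52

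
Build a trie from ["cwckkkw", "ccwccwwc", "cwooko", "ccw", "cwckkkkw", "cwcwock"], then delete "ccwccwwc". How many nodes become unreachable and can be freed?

5

After clearing the end-marker at "ccwccwwc", prune upward until reaching a node still needed by another word.
The suffix "ccwwc" (5 nodes) is used only by "ccwccwwc"; "ccw" is itself a stored word, so pruning stops there.
Nodes removed: 5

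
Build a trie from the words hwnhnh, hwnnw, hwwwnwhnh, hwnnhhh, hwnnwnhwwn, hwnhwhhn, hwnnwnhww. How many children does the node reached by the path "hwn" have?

Walk "hwn" from the root, arriving at one node.
Characters that immediately follow "hwn" among the stored strings: {h, n}.
That node has 2 child edges.

2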